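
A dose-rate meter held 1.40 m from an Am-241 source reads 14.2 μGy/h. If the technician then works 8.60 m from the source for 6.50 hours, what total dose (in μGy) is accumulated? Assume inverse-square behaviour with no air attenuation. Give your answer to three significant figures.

2.45 μGy

Since intensity falls as 1/r², rate at 8.60 m:
(1.40/8.60)² = 0.02650, so 14.2 × 0.02650 = 0.3763 μGy/h.
Dose = rate × time = 0.3763 μGy/h × 6.500 h = 2.446 μGy.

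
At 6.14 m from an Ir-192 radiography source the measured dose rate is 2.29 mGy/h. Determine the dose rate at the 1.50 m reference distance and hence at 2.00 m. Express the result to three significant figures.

Since intensity falls as 1/r²,
At 1.50 m: 2.29 × (6.14/1.50)² = 2.29 × 16.76 = 38.38 mGy/h
At 2.00 m: 38.38 × (1.50/2.00)² = 38.38 × 0.5625 = 21.59 mGy/h.

38.4 mGy/h; 21.6 mGy/h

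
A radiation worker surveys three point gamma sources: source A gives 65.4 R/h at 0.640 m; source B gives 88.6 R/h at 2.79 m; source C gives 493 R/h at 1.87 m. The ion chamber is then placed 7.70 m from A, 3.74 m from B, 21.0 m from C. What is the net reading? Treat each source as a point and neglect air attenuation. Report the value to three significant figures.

53.7 R/h

By superposition, sum each source's inverse-square contribution:
A: 65.4 × (0.640/7.70)² = 0.4518 R/h
B: 88.6 × (2.79/3.74)² = 49.31 R/h
C: 493 × (1.87/21.0)² = 3.909 R/h
Total = 0.4518 + 49.31 + 3.909 = 53.67 R/h.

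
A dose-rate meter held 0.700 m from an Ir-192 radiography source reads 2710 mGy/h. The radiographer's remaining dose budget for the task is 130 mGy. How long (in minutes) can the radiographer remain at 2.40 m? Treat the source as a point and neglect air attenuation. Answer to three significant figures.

Using I₁d₁² = I₂d₂², rate at 2.40 m:
2710 × (0.700/2.40)² = 2710 × 0.08507 = 230.5 mGy/h.
Stay time = 130 mGy ÷ 230.5 mGy/h = 0.5640 h = 33.84 min.

33.8 min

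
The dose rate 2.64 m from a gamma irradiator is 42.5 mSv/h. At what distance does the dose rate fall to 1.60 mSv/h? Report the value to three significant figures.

Using I₁d₁² = I₂d₂², d₂ = d₁·√(I₁/I₂).
I₁/I₂ = 42.5/1.60 = 26.56, so d₂ = 2.64 × √26.56 = 13.61 m.

13.6 m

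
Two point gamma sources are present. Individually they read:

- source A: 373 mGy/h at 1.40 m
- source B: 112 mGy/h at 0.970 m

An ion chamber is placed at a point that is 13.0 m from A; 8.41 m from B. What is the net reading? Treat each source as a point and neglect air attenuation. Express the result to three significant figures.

5.82 mGy/h

Each source contributes Iᵢ·(dᵢ/rᵢ)²; contributions add.
A: 373 × (1.40/13.0)² = 4.326 mGy/h
B: 112 × (0.970/8.41)² = 1.490 mGy/h
Total = 4.326 + 1.490 = 5.816 mGy/h.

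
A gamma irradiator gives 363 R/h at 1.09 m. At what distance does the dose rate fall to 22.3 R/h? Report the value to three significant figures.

Intensity scales as (d₁/d₂)², so d₂ = d₁·√(I₁/I₂).
I₁/I₂ = 363/22.3 = 16.28, so d₂ = 1.09 × √16.28 = 4.398 m.

4.40 m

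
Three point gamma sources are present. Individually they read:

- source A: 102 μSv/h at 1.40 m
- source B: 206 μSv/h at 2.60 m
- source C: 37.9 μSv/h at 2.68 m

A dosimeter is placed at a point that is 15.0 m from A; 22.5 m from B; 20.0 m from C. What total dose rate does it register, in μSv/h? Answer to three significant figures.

Each source contributes Iᵢ·(dᵢ/rᵢ)²; contributions add.
A: 102 × (1.40/15.0)² = 0.8885 μSv/h
B: 206 × (2.60/22.5)² = 2.751 μSv/h
C: 37.9 × (2.68/20.0)² = 0.6805 μSv/h
Total = 0.8885 + 2.751 + 0.6805 = 4.320 μSv/h.

4.32 μSv/h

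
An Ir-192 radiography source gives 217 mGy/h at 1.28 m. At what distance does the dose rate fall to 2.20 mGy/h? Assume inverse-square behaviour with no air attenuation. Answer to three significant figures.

12.7 m

By the inverse-square law, d₂ = d₁·√(I₁/I₂).
I₁/I₂ = 217/2.20 = 98.64, so d₂ = 1.28 × √98.64 = 12.71 m.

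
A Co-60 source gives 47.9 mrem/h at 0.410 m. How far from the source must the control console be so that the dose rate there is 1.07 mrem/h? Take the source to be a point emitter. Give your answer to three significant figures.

2.74 m

Applying the 1/r² law, d₂ = d₁·√(I₁/I₂).
I₁/I₂ = 47.9/1.07 = 44.77, so d₂ = 0.410 × √44.77 = 2.743 m.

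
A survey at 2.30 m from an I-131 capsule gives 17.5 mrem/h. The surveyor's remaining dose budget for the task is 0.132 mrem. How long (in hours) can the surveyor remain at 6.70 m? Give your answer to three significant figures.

Applying the 1/r² law, rate at 6.70 m:
17.5 × (2.30/6.70)² = 17.5 × 0.1178 = 2.062 mrem/h.
Stay time = 0.132 mrem ÷ 2.062 mrem/h = 0.06402 h.

0.0640 h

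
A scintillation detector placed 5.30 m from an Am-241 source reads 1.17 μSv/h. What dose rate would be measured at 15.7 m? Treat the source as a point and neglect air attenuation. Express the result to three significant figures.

Applying the 1/r² law, scaling from 5.30 m to 15.7 m:
(5.30/15.7)² = 0.1140, so 1.17 × 0.1140 = 0.1334 μSv/h.

0.133 μSv/h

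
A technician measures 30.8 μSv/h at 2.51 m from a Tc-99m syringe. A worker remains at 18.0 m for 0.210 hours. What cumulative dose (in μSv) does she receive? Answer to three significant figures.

By the inverse-square law, rate at 18.0 m:
30.8 × (2.51/18.0)² = 30.8 × 0.01944 = 0.5988 μSv/h.
Dose = rate × time = 0.5988 μSv/h × 0.2100 h = 0.1257 μSv.

0.126 μSv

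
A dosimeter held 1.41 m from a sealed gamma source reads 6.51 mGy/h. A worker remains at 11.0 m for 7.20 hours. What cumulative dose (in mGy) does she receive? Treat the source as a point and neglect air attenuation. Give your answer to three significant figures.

Intensity scales as (d₁/d₂)², so rate at 11.0 m:
(1.41/11.0)² = 0.01643, so 6.51 × 0.01643 = 0.1070 mGy/h.
Dose = rate × time = 0.1070 mGy/h × 7.200 h = 0.7704 mGy.

0.770 mGy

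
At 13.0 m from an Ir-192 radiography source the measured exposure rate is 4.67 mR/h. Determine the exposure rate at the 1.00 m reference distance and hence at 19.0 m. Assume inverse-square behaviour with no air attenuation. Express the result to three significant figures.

789 mR/h; 2.19 mR/h

Intensity scales as (d₁/d₂)², so
At 1.00 m: (13.0/1.00)² = 169.0, so 4.67 × 169.0 = 789.2 mR/h
At 19.0 m: (1.00/19.0)² = 0.002770, so 789.2 × 0.002770 = 2.186 mR/h.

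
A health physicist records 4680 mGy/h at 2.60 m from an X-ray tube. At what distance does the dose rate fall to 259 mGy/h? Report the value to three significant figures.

Since intensity falls as 1/r², d₂ = d₁·√(I₁/I₂).
I₁/I₂ = 4680/259 = 18.07, so d₂ = 2.60 × √18.07 = 11.05 m.

11.1 m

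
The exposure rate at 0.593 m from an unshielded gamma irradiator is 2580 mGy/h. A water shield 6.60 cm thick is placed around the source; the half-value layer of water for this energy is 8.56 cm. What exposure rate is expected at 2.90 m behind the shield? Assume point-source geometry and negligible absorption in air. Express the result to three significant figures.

Distance alone: (0.593/2.90)² = 0.04181, so 2580 × 0.04181 = 107.9 mGy/h.
Shield: 6.60/8.56 = 0.7710 half-value layers → attenuation 2^(−0.7710) = 0.5860.
Combined: 107.9 × 0.5860 = 63.23 mGy/h.

63.2 mGy/h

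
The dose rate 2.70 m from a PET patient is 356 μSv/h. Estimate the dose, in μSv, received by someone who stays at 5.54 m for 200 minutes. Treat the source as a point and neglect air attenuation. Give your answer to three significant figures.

282 μSv

By the inverse-square law, rate at 5.54 m:
356 × (2.70/5.54)² = 356 × 0.2375 = 84.55 μSv/h.
Dose = rate × time = 84.55 μSv/h × 3.333 h = 281.8 μSv.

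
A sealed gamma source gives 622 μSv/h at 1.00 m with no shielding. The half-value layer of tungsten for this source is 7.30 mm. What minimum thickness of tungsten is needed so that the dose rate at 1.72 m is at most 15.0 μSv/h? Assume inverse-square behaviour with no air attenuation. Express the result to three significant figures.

27.8 mm

At 1.72 m, distance alone gives 622 × (1.00/1.72)² = 622 × 0.3380 = 210.2 μSv/h.
Further attenuation needed: 210.2/15.0 = 14.01.
n = log₂(14.01) = 3.808 half-value layers.
Thickness = 3.808 × 7.30 mm = 27.80 mm.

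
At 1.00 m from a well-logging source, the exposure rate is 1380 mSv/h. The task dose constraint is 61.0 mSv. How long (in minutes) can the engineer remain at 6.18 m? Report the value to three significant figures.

Since intensity falls as 1/r², rate at 6.18 m:
(1.00/6.18)² = 0.02618, so 1380 × 0.02618 = 36.13 mSv/h.
Stay time = 61.0 mSv ÷ 36.13 mSv/h = 1.688 h = 101.3 min.

101 min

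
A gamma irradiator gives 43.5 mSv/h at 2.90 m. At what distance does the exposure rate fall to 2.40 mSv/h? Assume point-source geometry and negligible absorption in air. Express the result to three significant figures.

Since intensity falls as 1/r², d₂ = d₁·√(I₁/I₂).
I₁/I₂ = 43.5/2.40 = 18.12, so d₂ = 2.90 × √18.12 = 12.34 m.

12.3 m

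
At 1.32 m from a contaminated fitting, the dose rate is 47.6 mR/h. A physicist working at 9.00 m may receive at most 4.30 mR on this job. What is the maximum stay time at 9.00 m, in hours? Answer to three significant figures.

Since intensity falls as 1/r², rate at 9.00 m:
(1.32/9.00)² = 0.02151, so 47.6 × 0.02151 = 1.024 mR/h.
Stay time = 4.30 mR ÷ 1.024 mR/h = 4.199 h.

4.20 h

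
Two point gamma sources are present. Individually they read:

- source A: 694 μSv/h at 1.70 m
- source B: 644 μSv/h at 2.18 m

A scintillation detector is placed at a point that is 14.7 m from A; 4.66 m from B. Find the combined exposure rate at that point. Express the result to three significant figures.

150 μSv/h

Each source contributes Iᵢ·(dᵢ/rᵢ)²; contributions add.
A: 694 × (1.70/14.7)² = 9.282 μSv/h
B: 644 × (2.18/4.66)² = 140.9 μSv/h
Total = 9.282 + 140.9 = 150.2 μSv/h.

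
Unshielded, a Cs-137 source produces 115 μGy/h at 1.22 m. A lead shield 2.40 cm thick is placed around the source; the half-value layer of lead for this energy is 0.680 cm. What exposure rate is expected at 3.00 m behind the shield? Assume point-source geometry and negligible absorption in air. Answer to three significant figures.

Distance alone: 115 × (1.22/3.00)² = 115 × 0.1654 = 19.02 μGy/h.
Shield: 2.40/0.680 = 3.529 half-value layers → attenuation 2^(−3.529) = 0.08663.
Combined: 19.02 × 0.08663 = 1.648 μGy/h.

1.65 μGy/h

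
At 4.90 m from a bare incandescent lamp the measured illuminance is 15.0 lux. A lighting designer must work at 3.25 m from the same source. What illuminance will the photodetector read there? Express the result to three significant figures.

By the inverse-square law, scaling from 4.90 m to 3.25 m:
(4.90/3.25)² = 2.273, so 15.0 × 2.273 = 34.09 lux.

34.1 lux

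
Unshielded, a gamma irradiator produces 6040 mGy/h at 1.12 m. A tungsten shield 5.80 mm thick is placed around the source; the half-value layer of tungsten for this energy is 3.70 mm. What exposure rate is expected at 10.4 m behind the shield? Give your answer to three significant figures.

23.6 mGy/h

Distance alone: (1.12/10.4)² = 0.01160, so 6040 × 0.01160 = 70.06 mGy/h.
Shield: 5.80/3.70 = 1.568 half-value layers → attenuation 2^(−1.568) = 0.3373.
Combined: 70.06 × 0.3373 = 23.63 mGy/h.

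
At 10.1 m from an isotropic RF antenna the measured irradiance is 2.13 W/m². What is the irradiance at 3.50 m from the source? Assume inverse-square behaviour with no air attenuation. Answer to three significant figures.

17.7 W/m²

Applying the 1/r² law, scaling from 10.1 m to 3.50 m:
2.13 × (10.1/3.50)² = 2.13 × 8.327 = 17.74 W/m².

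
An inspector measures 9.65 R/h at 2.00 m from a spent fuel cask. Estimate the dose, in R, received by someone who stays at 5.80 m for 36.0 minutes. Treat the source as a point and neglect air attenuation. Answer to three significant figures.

Intensity scales as (d₁/d₂)², so rate at 5.80 m:
(2.00/5.80)² = 0.1189, so 9.65 × 0.1189 = 1.147 R/h.
Dose = rate × time = 1.147 R/h × 0.6000 h = 0.6882 R.

0.688 R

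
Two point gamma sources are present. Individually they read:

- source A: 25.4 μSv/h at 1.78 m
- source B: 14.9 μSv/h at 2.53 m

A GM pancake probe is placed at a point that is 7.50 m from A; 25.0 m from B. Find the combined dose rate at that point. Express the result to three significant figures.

Each source contributes Iᵢ·(dᵢ/rᵢ)²; contributions add.
A: 25.4 × (1.78/7.50)² = 1.431 μSv/h
B: 14.9 × (2.53/25.0)² = 0.1526 μSv/h
Total = 1.431 + 0.1526 = 1.584 μSv/h.

1.58 μSv/h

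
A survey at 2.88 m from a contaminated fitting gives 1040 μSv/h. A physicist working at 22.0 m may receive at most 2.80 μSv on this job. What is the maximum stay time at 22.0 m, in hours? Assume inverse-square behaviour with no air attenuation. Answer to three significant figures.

0.157 h

By the inverse-square law, rate at 22.0 m:
1040 × (2.88/22.0)² = 1040 × 0.01714 = 17.83 μSv/h.
Stay time = 2.80 μSv ÷ 17.83 μSv/h = 0.1570 h.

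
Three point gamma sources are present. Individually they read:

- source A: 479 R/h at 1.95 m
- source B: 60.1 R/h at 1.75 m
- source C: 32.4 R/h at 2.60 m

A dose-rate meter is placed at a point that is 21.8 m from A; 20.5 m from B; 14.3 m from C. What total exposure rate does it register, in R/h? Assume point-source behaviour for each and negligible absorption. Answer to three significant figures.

Each source contributes Iᵢ·(dᵢ/rᵢ)²; contributions add.
A: 479 × (1.95/21.8)² = 3.833 R/h
B: 60.1 × (1.75/20.5)² = 0.4380 R/h
C: 32.4 × (2.60/14.3)² = 1.071 R/h
Total = 3.833 + 0.4380 + 1.071 = 5.342 R/h.

5.34 R/h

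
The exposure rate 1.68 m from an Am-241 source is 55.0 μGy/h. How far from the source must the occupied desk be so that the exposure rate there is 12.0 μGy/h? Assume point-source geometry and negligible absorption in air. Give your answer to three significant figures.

By the inverse-square law, d₂ = d₁·√(I₁/I₂).
I₁/I₂ = 55.0/12.0 = 4.583, so d₂ = 1.68 × √4.583 = 3.597 m.

3.60 m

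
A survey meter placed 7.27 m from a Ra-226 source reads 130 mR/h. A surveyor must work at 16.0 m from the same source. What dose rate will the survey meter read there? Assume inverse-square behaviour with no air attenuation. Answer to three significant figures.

Intensity scales as (d₁/d₂)², so scaling from 7.27 m to 16.0 m:
(7.27/16.0)² = 0.2065, so 130 × 0.2065 = 26.84 mR/h.

26.8 mR/h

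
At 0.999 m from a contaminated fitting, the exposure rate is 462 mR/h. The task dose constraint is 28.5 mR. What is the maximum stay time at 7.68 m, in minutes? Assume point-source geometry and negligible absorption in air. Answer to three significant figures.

Applying the 1/r² law, rate at 7.68 m:
462 × (0.999/7.68)² = 462 × 0.01692 = 7.817 mR/h.
Stay time = 28.5 mR ÷ 7.817 mR/h = 3.646 h = 218.8 min.

219 min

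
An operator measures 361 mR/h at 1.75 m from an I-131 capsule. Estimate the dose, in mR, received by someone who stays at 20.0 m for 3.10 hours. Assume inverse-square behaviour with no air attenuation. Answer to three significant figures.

8.57 mR

Since intensity falls as 1/r², rate at 20.0 m:
361 × (1.75/20.0)² = 361 × 0.007656 = 2.764 mR/h.
Dose = rate × time = 2.764 mR/h × 3.100 h = 8.568 mR.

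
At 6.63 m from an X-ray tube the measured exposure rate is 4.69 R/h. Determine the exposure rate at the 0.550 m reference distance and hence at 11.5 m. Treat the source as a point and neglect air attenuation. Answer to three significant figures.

Applying the 1/r² law,
At 0.550 m: (6.63/0.550)² = 145.3, so 4.69 × 145.3 = 681.5 R/h
At 11.5 m: (0.550/11.5)² = 0.002287, so 681.5 × 0.002287 = 1.559 R/h.

682 R/h; 1.56 R/h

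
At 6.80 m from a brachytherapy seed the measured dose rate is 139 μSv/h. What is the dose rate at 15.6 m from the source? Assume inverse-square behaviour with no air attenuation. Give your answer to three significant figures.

26.4 μSv/h

Applying the 1/r² law, scaling from 6.80 m to 15.6 m:
139 × (6.80/15.6)² = 139 × 0.1900 = 26.41 μSv/h.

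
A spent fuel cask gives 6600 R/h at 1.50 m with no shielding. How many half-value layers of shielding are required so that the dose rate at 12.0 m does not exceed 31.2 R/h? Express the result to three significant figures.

1.72 half-value layers

At 12.0 m, distance alone gives (1.50/12.0)² = 0.01562, so 6600 × 0.01562 = 103.1 R/h.
Further attenuation needed: 103.1/31.2 = 3.304.
n = log₂(3.304) = 1.724 half-value layers.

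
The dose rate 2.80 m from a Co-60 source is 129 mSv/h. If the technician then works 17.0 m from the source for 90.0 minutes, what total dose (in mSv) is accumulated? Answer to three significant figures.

Since intensity falls as 1/r², rate at 17.0 m:
(2.80/17.0)² = 0.02713, so 129 × 0.02713 = 3.500 mSv/h.
Dose = rate × time = 3.500 mSv/h × 1.500 h = 5.250 mSv.

5.25 mSv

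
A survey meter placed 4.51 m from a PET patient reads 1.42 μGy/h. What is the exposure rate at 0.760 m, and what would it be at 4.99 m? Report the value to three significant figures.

Since intensity falls as 1/r²,
At 0.760 m: 1.42 × (4.51/0.760)² = 1.42 × 35.21 = 50.00 μGy/h
At 4.99 m: 50.00 × (0.760/4.99)² = 50.00 × 0.02320 = 1.160 μGy/h.

50.0 μGy/h; 1.16 μGy/h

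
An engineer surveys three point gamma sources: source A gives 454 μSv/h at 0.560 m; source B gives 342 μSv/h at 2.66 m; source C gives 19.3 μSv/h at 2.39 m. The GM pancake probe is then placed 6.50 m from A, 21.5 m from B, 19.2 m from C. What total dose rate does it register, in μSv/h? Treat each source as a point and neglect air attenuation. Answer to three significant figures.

8.90 μSv/h

Each source contributes Iᵢ·(dᵢ/rᵢ)²; contributions add.
A: 454 × (0.560/6.50)² = 3.370 μSv/h
B: 342 × (2.66/21.5)² = 5.235 μSv/h
C: 19.3 × (2.39/19.2)² = 0.2991 μSv/h
Total = 3.370 + 5.235 + 0.2991 = 8.904 μSv/h.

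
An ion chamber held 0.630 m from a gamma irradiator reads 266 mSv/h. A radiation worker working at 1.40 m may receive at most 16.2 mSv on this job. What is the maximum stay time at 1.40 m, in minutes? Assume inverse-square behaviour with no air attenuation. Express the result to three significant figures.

18.0 min

By the inverse-square law, rate at 1.40 m:
(0.630/1.40)² = 0.2025, so 266 × 0.2025 = 53.87 mSv/h.
Stay time = 16.2 mSv ÷ 53.87 mSv/h = 0.3007 h = 18.04 min.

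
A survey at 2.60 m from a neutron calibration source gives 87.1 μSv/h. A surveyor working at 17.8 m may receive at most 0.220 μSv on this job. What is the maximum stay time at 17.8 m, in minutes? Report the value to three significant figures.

7.10 min

Using I₁d₁² = I₂d₂², rate at 17.8 m:
87.1 × (2.60/17.8)² = 87.1 × 0.02134 = 1.859 μSv/h.
Stay time = 0.220 μSv ÷ 1.859 μSv/h = 0.1183 h = 7.098 min.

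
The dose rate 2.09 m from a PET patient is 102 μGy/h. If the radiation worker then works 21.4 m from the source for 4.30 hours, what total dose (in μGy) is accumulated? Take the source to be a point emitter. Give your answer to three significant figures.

4.18 μGy

Using I₁d₁² = I₂d₂², rate at 21.4 m:
(2.09/21.4)² = 0.009538, so 102 × 0.009538 = 0.9729 μGy/h.
Dose = rate × time = 0.9729 μGy/h × 4.300 h = 4.183 μGy.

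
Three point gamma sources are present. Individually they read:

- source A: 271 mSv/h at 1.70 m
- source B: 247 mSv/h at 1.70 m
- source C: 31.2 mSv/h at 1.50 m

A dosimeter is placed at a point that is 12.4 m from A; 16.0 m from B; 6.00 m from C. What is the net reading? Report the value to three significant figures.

By superposition, sum each source's inverse-square contribution:
A: 271 × (1.70/12.4)² = 5.094 mSv/h
B: 247 × (1.70/16.0)² = 2.788 mSv/h
C: 31.2 × (1.50/6.00)² = 1.950 mSv/h
Total = 5.094 + 2.788 + 1.950 = 9.832 mSv/h.

9.83 mSv/h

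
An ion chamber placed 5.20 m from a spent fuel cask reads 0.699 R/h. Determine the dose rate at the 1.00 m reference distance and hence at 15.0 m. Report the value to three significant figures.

18.9 R/h; 0.0840 R/h

Applying the 1/r² law,
At 1.00 m: 0.699 × (5.20/1.00)² = 0.699 × 27.04 = 18.90 R/h
At 15.0 m: (1.00/15.0)² = 0.004444, so 18.90 × 0.004444 = 0.08399 R/h.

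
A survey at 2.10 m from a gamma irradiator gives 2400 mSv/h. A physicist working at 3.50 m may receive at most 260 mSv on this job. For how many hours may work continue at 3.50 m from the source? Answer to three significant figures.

0.301 h

Since intensity falls as 1/r², rate at 3.50 m:
2400 × (2.10/3.50)² = 2400 × 0.3600 = 864.0 mSv/h.
Stay time = 260 mSv ÷ 864.0 mSv/h = 0.3009 h.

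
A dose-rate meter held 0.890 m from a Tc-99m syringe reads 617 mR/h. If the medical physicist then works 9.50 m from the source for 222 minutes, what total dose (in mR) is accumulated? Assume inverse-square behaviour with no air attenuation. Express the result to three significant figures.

Using I₁d₁² = I₂d₂², rate at 9.50 m:
617 × (0.890/9.50)² = 617 × 0.008777 = 5.415 mR/h.
Dose = rate × time = 5.415 mR/h × 3.700 h = 20.04 mR.

20.0 mR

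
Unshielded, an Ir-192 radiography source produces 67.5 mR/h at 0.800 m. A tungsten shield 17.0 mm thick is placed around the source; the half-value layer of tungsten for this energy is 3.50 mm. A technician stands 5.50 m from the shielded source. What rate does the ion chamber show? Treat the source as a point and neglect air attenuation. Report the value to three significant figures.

0.0493 mR/h

Distance alone: (0.800/5.50)² = 0.02116, so 67.5 × 0.02116 = 1.428 mR/h.
Shield: 17.0/3.50 = 4.857 half-value layers → attenuation 2^(−4.857) = 0.03451.
Combined: 1.428 × 0.03451 = 0.04928 mR/h.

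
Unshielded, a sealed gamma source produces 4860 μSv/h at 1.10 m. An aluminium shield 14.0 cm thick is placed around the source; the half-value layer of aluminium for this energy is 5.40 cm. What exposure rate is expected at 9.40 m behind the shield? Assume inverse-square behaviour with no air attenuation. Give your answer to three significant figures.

Distance alone: (1.10/9.40)² = 0.01369, so 4860 × 0.01369 = 66.53 μSv/h.
Shield: 14.0/5.40 = 2.593 half-value layers → attenuation 2^(−2.593) = 0.1657.
Combined: 66.53 × 0.1657 = 11.02 μSv/h.

11.0 μSv/h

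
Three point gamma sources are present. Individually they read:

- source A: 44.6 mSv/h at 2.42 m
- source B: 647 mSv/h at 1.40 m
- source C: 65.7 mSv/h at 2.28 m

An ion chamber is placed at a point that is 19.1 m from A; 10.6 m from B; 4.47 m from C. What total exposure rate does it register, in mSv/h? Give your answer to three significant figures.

Each source contributes Iᵢ·(dᵢ/rᵢ)²; contributions add.
A: 44.6 × (2.42/19.1)² = 0.7160 mSv/h
B: 647 × (1.40/10.6)² = 11.29 mSv/h
C: 65.7 × (2.28/4.47)² = 17.09 mSv/h
Total = 0.7160 + 11.29 + 17.09 = 29.10 mSv/h.

29.1 mSv/h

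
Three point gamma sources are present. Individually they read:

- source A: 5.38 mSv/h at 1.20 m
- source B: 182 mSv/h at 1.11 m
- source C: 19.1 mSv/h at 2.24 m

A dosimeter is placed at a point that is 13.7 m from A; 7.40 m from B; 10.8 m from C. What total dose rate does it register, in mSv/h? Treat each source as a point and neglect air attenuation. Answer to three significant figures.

4.96 mSv/h

By superposition, sum each source's inverse-square contribution:
A: 5.38 × (1.20/13.7)² = 0.04128 mSv/h
B: 182 × (1.11/7.40)² = 4.095 mSv/h
C: 19.1 × (2.24/10.8)² = 0.8216 mSv/h
Total = 0.04128 + 4.095 + 0.8216 = 4.958 mSv/h.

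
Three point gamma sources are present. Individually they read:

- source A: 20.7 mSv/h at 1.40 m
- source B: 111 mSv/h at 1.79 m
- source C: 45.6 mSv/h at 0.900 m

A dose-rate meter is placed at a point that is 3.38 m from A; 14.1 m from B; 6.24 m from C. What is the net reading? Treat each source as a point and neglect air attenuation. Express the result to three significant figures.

By superposition, sum each source's inverse-square contribution:
A: 20.7 × (1.40/3.38)² = 3.551 mSv/h
B: 111 × (1.79/14.1)² = 1.789 mSv/h
C: 45.6 × (0.900/6.24)² = 0.9486 mSv/h
Total = 3.551 + 1.789 + 0.9486 = 6.289 mSv/h.

6.29 mSv/h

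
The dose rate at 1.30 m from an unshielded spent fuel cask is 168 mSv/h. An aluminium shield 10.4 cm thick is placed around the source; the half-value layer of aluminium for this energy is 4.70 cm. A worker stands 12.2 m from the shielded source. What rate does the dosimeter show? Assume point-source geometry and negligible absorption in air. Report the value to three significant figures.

0.411 mSv/h

Distance alone: 168 × (1.30/12.2)² = 168 × 0.01135 = 1.907 mSv/h.
Shield: 10.4/4.70 = 2.213 half-value layers → attenuation 2^(−2.213) = 0.2157.
Combined: 1.907 × 0.2157 = 0.4113 mSv/h.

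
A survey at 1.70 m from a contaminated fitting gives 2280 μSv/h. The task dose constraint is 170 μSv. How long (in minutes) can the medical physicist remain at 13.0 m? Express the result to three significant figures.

Intensity scales as (d₁/d₂)², so rate at 13.0 m:
(1.70/13.0)² = 0.01710, so 2280 × 0.01710 = 38.99 μSv/h.
Stay time = 170 μSv ÷ 38.99 μSv/h = 4.360 h = 261.6 min.

262 min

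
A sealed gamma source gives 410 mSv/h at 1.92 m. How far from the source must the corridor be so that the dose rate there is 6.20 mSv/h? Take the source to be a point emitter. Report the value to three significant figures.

Applying the 1/r² law, d₂ = d₁·√(I₁/I₂).
I₁/I₂ = 410/6.20 = 66.13, so d₂ = 1.92 × √66.13 = 15.61 m.

15.6 m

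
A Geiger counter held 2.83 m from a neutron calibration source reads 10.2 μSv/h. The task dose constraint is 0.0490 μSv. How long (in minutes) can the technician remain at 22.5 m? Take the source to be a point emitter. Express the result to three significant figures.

Applying the 1/r² law, rate at 22.5 m:
(2.83/22.5)² = 0.01582, so 10.2 × 0.01582 = 0.1614 μSv/h.
Stay time = 0.0490 μSv ÷ 0.1614 μSv/h = 0.3036 h = 18.22 min.

18.2 min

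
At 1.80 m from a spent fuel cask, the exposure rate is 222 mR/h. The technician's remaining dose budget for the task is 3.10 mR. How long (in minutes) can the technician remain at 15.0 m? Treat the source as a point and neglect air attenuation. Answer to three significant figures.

Using I₁d₁² = I₂d₂², rate at 15.0 m:
222 × (1.80/15.0)² = 222 × 0.01440 = 3.197 mR/h.
Stay time = 3.10 mR ÷ 3.197 mR/h = 0.9697 h = 58.18 min.

58.2 min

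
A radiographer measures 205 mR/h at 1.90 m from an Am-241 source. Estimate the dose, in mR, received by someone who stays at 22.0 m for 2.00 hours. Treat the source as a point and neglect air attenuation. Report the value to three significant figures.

3.06 mR

Intensity scales as (d₁/d₂)², so rate at 22.0 m:
(1.90/22.0)² = 0.007459, so 205 × 0.007459 = 1.529 mR/h.
Dose = rate × time = 1.529 mR/h × 2.000 h = 3.058 mR.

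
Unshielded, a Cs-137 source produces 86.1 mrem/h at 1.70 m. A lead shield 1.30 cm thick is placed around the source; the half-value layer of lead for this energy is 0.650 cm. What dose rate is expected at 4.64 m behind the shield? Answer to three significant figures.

Distance alone: 86.1 × (1.70/4.64)² = 86.1 × 0.1342 = 11.55 mrem/h.
Shield: 1.30/0.650 = 2.000 half-value layers → attenuation 2^(−2.000) = 0.2500.
Combined: 11.55 × 0.2500 = 2.888 mrem/h.

2.89 mrem/h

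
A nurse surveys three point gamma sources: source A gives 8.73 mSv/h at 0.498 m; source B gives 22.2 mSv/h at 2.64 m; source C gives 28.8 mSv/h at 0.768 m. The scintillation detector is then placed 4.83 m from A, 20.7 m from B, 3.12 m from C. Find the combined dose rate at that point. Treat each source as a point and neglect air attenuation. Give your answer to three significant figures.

2.20 mSv/h

By superposition, sum each source's inverse-square contribution:
A: 8.73 × (0.498/4.83)² = 0.09281 mSv/h
B: 22.2 × (2.64/20.7)² = 0.3611 mSv/h
C: 28.8 × (0.768/3.12)² = 1.745 mSv/h
Total = 0.09281 + 0.3611 + 1.745 = 2.199 mSv/h.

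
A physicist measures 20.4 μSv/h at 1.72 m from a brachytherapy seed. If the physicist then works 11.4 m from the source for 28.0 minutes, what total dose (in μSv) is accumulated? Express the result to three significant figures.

Applying the 1/r² law, rate at 11.4 m:
20.4 × (1.72/11.4)² = 20.4 × 0.02276 = 0.4643 μSv/h.
Dose = rate × time = 0.4643 μSv/h × 0.4667 h = 0.2167 μSv.

0.217 μSv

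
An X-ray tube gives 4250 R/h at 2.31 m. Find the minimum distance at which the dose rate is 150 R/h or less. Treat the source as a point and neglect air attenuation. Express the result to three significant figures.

Applying the 1/r² law, d₂ = d₁·√(I₁/I₂).
I₁/I₂ = 4250/150 = 28.33, so d₂ = 2.31 × √28.33 = 12.30 m.

12.3 m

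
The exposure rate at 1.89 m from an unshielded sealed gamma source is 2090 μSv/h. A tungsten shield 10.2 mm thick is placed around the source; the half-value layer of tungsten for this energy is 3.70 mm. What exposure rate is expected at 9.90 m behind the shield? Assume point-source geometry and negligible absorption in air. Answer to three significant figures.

Distance alone: (1.89/9.90)² = 0.03645, so 2090 × 0.03645 = 76.18 μSv/h.
Shield: 10.2/3.70 = 2.757 half-value layers → attenuation 2^(−2.757) = 0.1479.
Combined: 76.18 × 0.1479 = 11.27 μSv/h.

11.3 μSv/h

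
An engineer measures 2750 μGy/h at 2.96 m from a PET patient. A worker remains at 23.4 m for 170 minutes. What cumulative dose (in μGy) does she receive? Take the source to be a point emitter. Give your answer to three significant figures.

By the inverse-square law, rate at 23.4 m:
(2.96/23.4)² = 0.01600, so 2750 × 0.01600 = 44.00 μGy/h.
Dose = rate × time = 44.00 μGy/h × 2.833 h = 124.7 μGy.

125 μGy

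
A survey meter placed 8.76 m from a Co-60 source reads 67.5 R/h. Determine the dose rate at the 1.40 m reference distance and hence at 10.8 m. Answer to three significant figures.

Using I₁d₁² = I₂d₂²,
At 1.40 m: (8.76/1.40)² = 39.15, so 67.5 × 39.15 = 2643 R/h
At 10.8 m: 2643 × (1.40/10.8)² = 2643 × 0.01680 = 44.40 R/h.

2640 R/h; 44.4 R/h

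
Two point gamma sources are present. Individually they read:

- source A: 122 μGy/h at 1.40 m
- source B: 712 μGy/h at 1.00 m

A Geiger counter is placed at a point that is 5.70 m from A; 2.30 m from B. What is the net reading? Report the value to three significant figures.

Each source contributes Iᵢ·(dᵢ/rᵢ)²; contributions add.
A: 122 × (1.40/5.70)² = 7.360 μGy/h
B: 712 × (1.00/2.30)² = 134.6 μGy/h
Total = 7.360 + 134.6 = 142.0 μGy/h.

142 μGy/h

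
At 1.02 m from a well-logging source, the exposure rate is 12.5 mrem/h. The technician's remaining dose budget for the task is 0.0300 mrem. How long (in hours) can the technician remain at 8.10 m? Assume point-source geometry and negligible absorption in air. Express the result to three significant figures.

0.151 h

Using I₁d₁² = I₂d₂², rate at 8.10 m:
12.5 × (1.02/8.10)² = 12.5 × 0.01586 = 0.1982 mrem/h.
Stay time = 0.0300 mrem ÷ 0.1982 mrem/h = 0.1514 h.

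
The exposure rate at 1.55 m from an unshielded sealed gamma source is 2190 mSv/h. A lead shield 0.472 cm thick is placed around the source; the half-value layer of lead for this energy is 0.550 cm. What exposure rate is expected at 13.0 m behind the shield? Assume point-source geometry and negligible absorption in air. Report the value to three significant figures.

Distance alone: (1.55/13.0)² = 0.01422, so 2190 × 0.01422 = 31.14 mSv/h.
Shield: 0.472/0.550 = 0.8582 half-value layers → attenuation 2^(−0.8582) = 0.5516.
Combined: 31.14 × 0.5516 = 17.18 mSv/h.

17.2 mSv/h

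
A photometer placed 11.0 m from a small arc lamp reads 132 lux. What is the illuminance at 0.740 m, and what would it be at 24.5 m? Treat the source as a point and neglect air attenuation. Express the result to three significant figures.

29200 lux; 26.6 lux

Intensity scales as (d₁/d₂)², so
At 0.740 m: (11.0/0.740)² = 221.0, so 132 × 221.0 = 29170 lux
At 24.5 m: (0.740/24.5)² = 0.0009123, so 29170 × 0.0009123 = 26.61 lux.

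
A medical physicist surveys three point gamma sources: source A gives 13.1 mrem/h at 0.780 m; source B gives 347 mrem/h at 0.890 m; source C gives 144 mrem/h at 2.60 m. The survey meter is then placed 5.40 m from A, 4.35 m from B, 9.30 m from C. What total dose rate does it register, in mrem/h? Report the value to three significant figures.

26.1 mrem/h

By superposition, sum each source's inverse-square contribution:
A: 13.1 × (0.780/5.40)² = 0.2733 mrem/h
B: 347 × (0.890/4.35)² = 14.53 mrem/h
C: 144 × (2.60/9.30)² = 11.25 mrem/h
Total = 0.2733 + 14.53 + 11.25 = 26.05 mrem/h.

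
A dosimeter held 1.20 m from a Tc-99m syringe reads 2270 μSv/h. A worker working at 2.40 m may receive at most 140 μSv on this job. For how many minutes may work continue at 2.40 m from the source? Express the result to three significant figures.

14.8 min

By the inverse-square law, rate at 2.40 m:
2270 × (1.20/2.40)² = 2270 × 0.2500 = 567.5 μSv/h.
Stay time = 140 μSv ÷ 567.5 μSv/h = 0.2467 h = 14.80 min.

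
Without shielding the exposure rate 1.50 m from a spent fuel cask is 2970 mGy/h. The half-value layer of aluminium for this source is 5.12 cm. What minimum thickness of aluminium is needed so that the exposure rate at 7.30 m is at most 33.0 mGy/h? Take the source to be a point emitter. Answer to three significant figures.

At 7.30 m, distance alone gives (1.50/7.30)² = 0.04222, so 2970 × 0.04222 = 125.4 mGy/h.
Further attenuation needed: 125.4/33.0 = 3.800.
n = log₂(3.800) = 1.926 half-value layers.
Thickness = 1.926 × 5.12 cm = 9.861 cm.

9.86 cm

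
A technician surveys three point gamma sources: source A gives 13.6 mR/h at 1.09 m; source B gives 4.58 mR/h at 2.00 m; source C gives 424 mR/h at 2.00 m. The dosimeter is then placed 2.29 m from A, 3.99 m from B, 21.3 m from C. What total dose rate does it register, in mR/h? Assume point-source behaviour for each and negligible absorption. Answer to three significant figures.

By superposition, sum each source's inverse-square contribution:
A: 13.6 × (1.09/2.29)² = 3.081 mR/h
B: 4.58 × (2.00/3.99)² = 1.151 mR/h
C: 424 × (2.00/21.3)² = 3.738 mR/h
Total = 3.081 + 1.151 + 3.738 = 7.970 mR/h.

7.97 mR/h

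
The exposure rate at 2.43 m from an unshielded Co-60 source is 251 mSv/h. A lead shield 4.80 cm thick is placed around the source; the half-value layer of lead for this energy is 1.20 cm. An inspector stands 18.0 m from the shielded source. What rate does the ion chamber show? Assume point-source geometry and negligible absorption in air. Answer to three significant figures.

0.286 mSv/h

Distance alone: 251 × (2.43/18.0)² = 251 × 0.01823 = 4.576 mSv/h.
Shield: 4.80/1.20 = 4.000 half-value layers → attenuation 2^(−4.000) = 0.06250.
Combined: 4.576 × 0.06250 = 0.2860 mSv/h.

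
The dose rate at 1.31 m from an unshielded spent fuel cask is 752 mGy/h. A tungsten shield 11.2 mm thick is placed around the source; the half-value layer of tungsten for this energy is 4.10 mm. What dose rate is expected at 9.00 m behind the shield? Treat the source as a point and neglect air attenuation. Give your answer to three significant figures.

Distance alone: (1.31/9.00)² = 0.02119, so 752 × 0.02119 = 15.93 mGy/h.
Shield: 11.2/4.10 = 2.732 half-value layers → attenuation 2^(−2.732) = 0.1505.
Combined: 15.93 × 0.1505 = 2.397 mGy/h.

2.40 mGy/h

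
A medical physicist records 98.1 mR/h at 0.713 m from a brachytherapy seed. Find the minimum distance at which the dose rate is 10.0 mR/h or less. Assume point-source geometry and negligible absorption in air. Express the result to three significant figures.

Intensity scales as (d₁/d₂)², so d₂ = d₁·√(I₁/I₂).
I₁/I₂ = 98.1/10.0 = 9.810, so d₂ = 0.713 × √9.810 = 2.233 m.

2.23 m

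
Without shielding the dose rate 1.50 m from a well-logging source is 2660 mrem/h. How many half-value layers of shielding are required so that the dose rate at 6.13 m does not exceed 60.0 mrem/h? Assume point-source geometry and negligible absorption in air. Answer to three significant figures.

At 6.13 m, distance alone gives 2660 × (1.50/6.13)² = 2660 × 0.05988 = 159.3 mrem/h.
Further attenuation needed: 159.3/60.0 = 2.655.
n = log₂(2.655) = 1.409 half-value layers.

1.41 half-value layers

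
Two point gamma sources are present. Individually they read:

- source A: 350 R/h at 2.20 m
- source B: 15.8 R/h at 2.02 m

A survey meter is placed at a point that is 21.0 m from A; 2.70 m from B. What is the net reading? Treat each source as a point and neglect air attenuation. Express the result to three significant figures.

12.7 R/h

By superposition, sum each source's inverse-square contribution:
A: 350 × (2.20/21.0)² = 3.841 R/h
B: 15.8 × (2.02/2.70)² = 8.844 R/h
Total = 3.841 + 8.844 = 12.68 R/h.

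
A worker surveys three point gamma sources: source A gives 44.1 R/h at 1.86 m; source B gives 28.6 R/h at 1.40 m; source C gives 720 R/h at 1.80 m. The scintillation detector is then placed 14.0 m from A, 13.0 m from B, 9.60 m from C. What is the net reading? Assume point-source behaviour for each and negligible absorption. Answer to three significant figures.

26.4 R/h

By superposition, sum each source's inverse-square contribution:
A: 44.1 × (1.86/14.0)² = 0.7784 R/h
B: 28.6 × (1.40/13.0)² = 0.3317 R/h
C: 720 × (1.80/9.60)² = 25.31 R/h
Total = 0.7784 + 0.3317 + 25.31 = 26.42 R/h.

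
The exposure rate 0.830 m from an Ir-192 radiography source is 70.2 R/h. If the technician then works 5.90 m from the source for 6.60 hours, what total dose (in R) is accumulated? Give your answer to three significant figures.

Using I₁d₁² = I₂d₂², rate at 5.90 m:
(0.830/5.90)² = 0.01979, so 70.2 × 0.01979 = 1.389 R/h.
Dose = rate × time = 1.389 R/h × 6.600 h = 9.167 R.

9.17 R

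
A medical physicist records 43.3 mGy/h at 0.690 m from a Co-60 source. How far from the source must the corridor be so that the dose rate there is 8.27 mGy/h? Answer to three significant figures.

1.58 m

Since intensity falls as 1/r², d₂ = d₁·√(I₁/I₂).
I₁/I₂ = 43.3/8.27 = 5.236, so d₂ = 0.690 × √5.236 = 1.579 m.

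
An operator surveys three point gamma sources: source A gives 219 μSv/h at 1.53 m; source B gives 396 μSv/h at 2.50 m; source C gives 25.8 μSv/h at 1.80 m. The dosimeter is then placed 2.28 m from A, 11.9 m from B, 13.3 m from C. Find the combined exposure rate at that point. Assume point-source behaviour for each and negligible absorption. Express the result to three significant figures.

117 μSv/h

Each source contributes Iᵢ·(dᵢ/rᵢ)²; contributions add.
A: 219 × (1.53/2.28)² = 98.62 μSv/h
B: 396 × (2.50/11.9)² = 17.48 μSv/h
C: 25.8 × (1.80/13.3)² = 0.4726 μSv/h
Total = 98.62 + 17.48 + 0.4726 = 116.6 μSv/h.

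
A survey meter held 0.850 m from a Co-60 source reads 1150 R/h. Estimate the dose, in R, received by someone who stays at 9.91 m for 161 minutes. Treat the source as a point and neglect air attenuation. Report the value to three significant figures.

By the inverse-square law, rate at 9.91 m:
(0.850/9.91)² = 0.007357, so 1150 × 0.007357 = 8.461 R/h.
Dose = rate × time = 8.461 R/h × 2.683 h = 22.70 R.

22.7 R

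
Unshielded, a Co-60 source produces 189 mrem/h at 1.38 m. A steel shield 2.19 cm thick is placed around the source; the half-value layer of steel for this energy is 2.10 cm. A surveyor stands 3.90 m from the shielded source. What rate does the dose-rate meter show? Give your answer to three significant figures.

Distance alone: 189 × (1.38/3.90)² = 189 × 0.1252 = 23.66 mrem/h.
Shield: 2.19/2.10 = 1.043 half-value layers → attenuation 2^(−1.043) = 0.4853.
Combined: 23.66 × 0.4853 = 11.48 mrem/h.

11.5 mrem/h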